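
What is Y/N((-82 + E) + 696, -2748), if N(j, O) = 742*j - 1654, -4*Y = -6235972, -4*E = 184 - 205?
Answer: 3117986/915659 ≈ 3.4052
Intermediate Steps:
E = 21/4 (E = -(184 - 205)/4 = -¼*(-21) = 21/4 ≈ 5.2500)
Y = 1558993 (Y = -¼*(-6235972) = 1558993)
N(j, O) = -1654 + 742*j
Y/N((-82 + E) + 696, -2748) = 1558993/(-1654 + 742*((-82 + 21/4) + 696)) = 1558993/(-1654 + 742*(-307/4 + 696)) = 1558993/(-1654 + 742*(2477/4)) = 1558993/(-1654 + 918967/2) = 1558993/(915659/2) = 1558993*(2/915659) = 3117986/915659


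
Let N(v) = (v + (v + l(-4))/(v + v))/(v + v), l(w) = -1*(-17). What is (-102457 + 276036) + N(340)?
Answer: 4721362421/27200 ≈ 1.7358e+5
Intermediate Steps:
l(w) = 17
N(v) = (v + (17 + v)/(2*v))/(2*v) (N(v) = (v + (v + 17)/(v + v))/(v + v) = (v + (17 + v)/((2*v)))/((2*v)) = (v + (17 + v)*(1/(2*v)))*(1/(2*v)) = (v + (17 + v)/(2*v))*(1/(2*v)) = (v + (17 + v)/(2*v))/(2*v))
(-102457 + 276036) + N(340) = (-102457 + 276036) + (1/4)*(17 + 340 + 2*340**2)/340**2 = 173579 + (1/4)*(1/115600)*(17 + 340 + 2*115600) = 173579 + (1/4)*(1/115600)*(17 + 340 + 231200) = 173579 + (1/4)*(1/115600)*231557 = 173579 + 13621/27200 = 4721362421/27200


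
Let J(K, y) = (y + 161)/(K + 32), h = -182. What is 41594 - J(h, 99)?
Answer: 623936/15 ≈ 41596.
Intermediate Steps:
J(K, y) = (161 + y)/(32 + K)
41594 - J(h, 99) = 41594 - (161 + 99)/(32 - 182) = 41594 - 260/(-150) = 41594 - (-1)*260/150 = 41594 - 1*(-26/15) = 41594 + 26/15 = 623936/15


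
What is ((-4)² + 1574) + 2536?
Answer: 4126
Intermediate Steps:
((-4)² + 1574) + 2536 = (16 + 1574) + 2536 = 1590 + 2536 = 4126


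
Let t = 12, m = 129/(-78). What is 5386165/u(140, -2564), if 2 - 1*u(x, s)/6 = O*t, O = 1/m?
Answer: 231605095/2388 ≈ 96987.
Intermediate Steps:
m = -43/26 (m = 129*(-1/78) = -43/26 ≈ -1.6538)
O = -26/43 (O = 1/(-43/26) = -26/43 ≈ -0.60465)
u(x, s) = 2388/43 (u(x, s) = 12 - (-156)*12/43 = 12 - 6*(-312/43) = 12 + 1872/43 = 2388/43)
5386165/u(140, -2564) = 5386165/(2388/43) = 5386165*(43/2388) = 231605095/2388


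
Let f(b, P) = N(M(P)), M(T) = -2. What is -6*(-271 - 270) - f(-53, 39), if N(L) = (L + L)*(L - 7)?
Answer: 3210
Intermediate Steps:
N(L) = 2*L*(-7 + L) (N(L) = (2*L)*(-7 + L) = 2*L*(-7 + L))
f(b, P) = 36 (f(b, P) = 2*(-2)*(-7 - 2) = 2*(-2)*(-9) = 36)
-6*(-271 - 270) - f(-53, 39) = -6*(-271 - 270) - 1*36 = -6*(-541) - 36 = 3246 - 36 = 3210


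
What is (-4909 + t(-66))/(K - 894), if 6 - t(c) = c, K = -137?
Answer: 4837/1031 ≈ 4.6916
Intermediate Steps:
t(c) = 6 - c
(-4909 + t(-66))/(K - 894) = (-4909 + (6 - 1*(-66)))/(-137 - 894) = (-4909 + (6 + 66))/(-1031) = (-4909 + 72)*(-1/1031) = -4837*(-1/1031) = 4837/1031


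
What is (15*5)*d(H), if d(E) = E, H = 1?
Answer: 75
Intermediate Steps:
(15*5)*d(H) = (15*5)*1 = 75*1 = 75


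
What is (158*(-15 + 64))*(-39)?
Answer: -301938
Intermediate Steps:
(158*(-15 + 64))*(-39) = (158*49)*(-39) = 7742*(-39) = -301938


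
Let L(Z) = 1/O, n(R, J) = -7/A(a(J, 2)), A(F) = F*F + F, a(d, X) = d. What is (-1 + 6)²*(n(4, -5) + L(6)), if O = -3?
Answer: -205/12 ≈ -17.083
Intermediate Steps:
A(F) = F + F² (A(F) = F² + F = F + F²)
n(R, J) = -7/(J*(1 + J)) (n(R, J) = -7*1/(J*(1 + J)) = -7/(J*(1 + J)))
L(Z) = -⅓ (L(Z) = 1/(-3) = -⅓)
(-1 + 6)²*(n(4, -5) + L(6)) = (-1 + 6)²*(-7/(-5*(1 - 5)) - ⅓) = 5²*(-7*(-⅕)/(-4) - ⅓) = 25*(-7*(-⅕)*(-¼) - ⅓) = 25*(-7/20 - ⅓) = 25*(-41/60) = -205/12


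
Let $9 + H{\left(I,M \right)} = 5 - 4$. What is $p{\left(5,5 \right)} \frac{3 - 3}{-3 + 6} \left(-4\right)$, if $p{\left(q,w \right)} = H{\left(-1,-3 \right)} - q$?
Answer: $0$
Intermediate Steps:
$H{\left(I,M \right)} = -8$ ($H{\left(I,M \right)} = -9 + \left(5 - 4\right) = -9 + 1 = -8$)
$p{\left(q,w \right)} = -8 - q$
$p{\left(5,5 \right)} \frac{3 - 3}{-3 + 6} \left(-4\right) = \left(-8 - 5\right) \frac{3 - 3}{-3 + 6} \left(-4\right) = \left(-8 - 5\right) \frac{0}{3} \left(-4\right) = - 13 \cdot 0 \cdot \frac{1}{3} \left(-4\right) = \left(-13\right) 0 \left(-4\right) = 0 \left(-4\right) = 0$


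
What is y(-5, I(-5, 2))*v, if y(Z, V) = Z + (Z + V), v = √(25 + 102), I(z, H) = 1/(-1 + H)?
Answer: -9*√127 ≈ -101.42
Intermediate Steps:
v = √127 ≈ 11.269
y(Z, V) = V + 2*Z (y(Z, V) = Z + (V + Z) = V + 2*Z)
y(-5, I(-5, 2))*v = (1/(-1 + 2) + 2*(-5))*√127 = (1/1 - 10)*√127 = (1 - 10)*√127 = -9*√127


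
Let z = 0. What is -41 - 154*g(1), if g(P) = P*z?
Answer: -41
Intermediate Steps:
g(P) = 0 (g(P) = P*0 = 0)
-41 - 154*g(1) = -41 - 154*0 = -41 + 0 = -41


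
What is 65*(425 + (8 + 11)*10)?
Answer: 39975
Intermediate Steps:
65*(425 + (8 + 11)*10) = 65*(425 + 19*10) = 65*(425 + 190) = 65*615 = 39975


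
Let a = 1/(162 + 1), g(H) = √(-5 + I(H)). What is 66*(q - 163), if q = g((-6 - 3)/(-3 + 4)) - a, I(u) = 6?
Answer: -1742862/163 ≈ -10692.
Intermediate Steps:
g(H) = 1 (g(H) = √(-5 + 6) = √1 = 1)
a = 1/163 ≈ 0.0061350
q = 162/163 (q = 1 - 1*1/163 = 1 - 1/163 = 162/163 ≈ 0.99387)
66*(q - 163) = 66*(162/163 - 163) = 66*(-26407/163) = -1742862/163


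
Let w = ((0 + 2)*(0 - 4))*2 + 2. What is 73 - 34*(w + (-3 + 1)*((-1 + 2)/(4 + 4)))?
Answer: 1115/2 ≈ 557.50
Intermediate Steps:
w = -14 (w = (2*(-4))*2 + 2 = -8*2 + 2 = -16 + 2 = -14)
73 - 34*(w + (-3 + 1)*((-1 + 2)/(4 + 4))) = 73 - 34*(-14 + (-3 + 1)*((-1 + 2)/(4 + 4))) = 73 - 34*(-14 - 2/8) = 73 - 34*(-14 - 2*⅛) = 73 - 34*(-14 - ¼) = 73 - 34*(-57/4) = 73 + 969/2 = 1115/2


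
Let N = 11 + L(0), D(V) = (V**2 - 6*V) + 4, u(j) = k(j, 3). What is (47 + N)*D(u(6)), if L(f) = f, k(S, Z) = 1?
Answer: -58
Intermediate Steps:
u(j) = 1
D(V) = 4 + V**2 - 6*V
N = 11 (N = 11 + 0 = 11)
(47 + N)*D(u(6)) = (47 + 11)*(4 + 1**2 - 6*1) = 58*(4 + 1 - 6) = 58*(-1) = -58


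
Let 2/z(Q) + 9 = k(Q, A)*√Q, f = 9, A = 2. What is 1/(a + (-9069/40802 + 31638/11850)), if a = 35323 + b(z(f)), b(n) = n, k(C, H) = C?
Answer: 725255550/25620057515639 ≈ 2.8308e-5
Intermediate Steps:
z(Q) = 2/(-9 + Q^(3/2)) (z(Q) = 2/(-9 + Q*√Q) = 2/(-9 + Q^(3/2)))
a = 317908/9 (a = 35323 + 2/(-9 + 9^(3/2)) = 35323 + 2/(-9 + 27) = 35323 + 2/18 = 35323 + 2*(1/18) = 35323 + ⅑ = 317908/9 ≈ 35323.)
1/(a + (-9069/40802 + 31638/11850)) = 1/(317908/9 + (-9069/40802 + 31638/11850)) = 1/(317908/9 + (-9069*1/40802 + 31638*(1/11850))) = 1/(317908/9 + (-9069/40802 + 5273/1975)) = 1/(317908/9 + 197237671/80583950) = 1/(25620057515639/725255550) = 725255550/25620057515639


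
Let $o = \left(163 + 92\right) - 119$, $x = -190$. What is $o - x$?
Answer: $326$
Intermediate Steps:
$o = 136$ ($o = 255 - 119 = 136$)
$o - x = 136 - -190 = 136 + 190 = 326$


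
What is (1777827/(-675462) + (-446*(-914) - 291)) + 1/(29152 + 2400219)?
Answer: 222813562630785517/546982598134 ≈ 4.0735e+5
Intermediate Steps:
(1777827/(-675462) + (-446*(-914) - 291)) + 1/(29152 + 2400219) = (1777827*(-1/675462) + (407644 - 291)) + 1/2429371 = (-592609/225154 + 407353) + 1/2429371 = 91716564753/225154 + 1/2429371 = 222813562630785517/546982598134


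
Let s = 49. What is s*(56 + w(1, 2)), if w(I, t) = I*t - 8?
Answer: 2450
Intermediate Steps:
w(I, t) = -8 + I*t
s*(56 + w(1, 2)) = 49*(56 + (-8 + 1*2)) = 49*(56 + (-8 + 2)) = 49*(56 - 6) = 49*50 = 2450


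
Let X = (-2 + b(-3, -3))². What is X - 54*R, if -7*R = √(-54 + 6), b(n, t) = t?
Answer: 25 + 216*I*√3/7 ≈ 25.0 + 53.446*I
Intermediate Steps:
R = -4*I*√3/7 (R = -√(-54 + 6)/7 = -4*I*√3/7 ≈ -0.98974*I)
X = 25 (X = (-2 - 3)² = (-5)² = 25)
X - 54*R = 25 - (-216)*I*√3/7 = 25 + 216*I*√3/7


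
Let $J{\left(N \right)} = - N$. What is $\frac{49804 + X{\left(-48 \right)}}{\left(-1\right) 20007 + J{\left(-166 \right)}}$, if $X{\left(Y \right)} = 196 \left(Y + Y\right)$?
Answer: $- \frac{30988}{19841} \approx -1.5618$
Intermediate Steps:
$X{\left(Y \right)} = 392 Y$ ($X{\left(Y \right)} = 196 \cdot 2 Y = 392 Y$)
$\frac{49804 + X{\left(-48 \right)}}{\left(-1\right) 20007 + J{\left(-166 \right)}} = \frac{49804 + 392 \left(-48\right)}{\left(-1\right) 20007 - -166} = \frac{49804 - 18816}{-20007 + 166} = \frac{30988}{-19841} = 30988 \left(- \frac{1}{19841}\right) = - \frac{30988}{19841}$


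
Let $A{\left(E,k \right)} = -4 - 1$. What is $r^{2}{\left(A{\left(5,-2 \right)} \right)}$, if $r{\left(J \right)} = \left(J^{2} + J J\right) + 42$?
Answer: $8464$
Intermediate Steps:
$A{\left(E,k \right)} = -5$ ($A{\left(E,k \right)} = -4 - 1 = -5$)
$r{\left(J \right)} = 42 + 2 J^{2}$ ($r{\left(J \right)} = \left(J^{2} + J^{2}\right) + 42 = 2 J^{2} + 42 = 42 + 2 J^{2}$)
$r^{2}{\left(A{\left(5,-2 \right)} \right)} = \left(42 + 2 \left(-5\right)^{2}\right)^{2} = \left(42 + 2 \cdot 25\right)^{2} = \left(42 + 50\right)^{2} = 92^{2} = 8464$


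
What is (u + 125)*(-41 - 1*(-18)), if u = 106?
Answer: -5313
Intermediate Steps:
(u + 125)*(-41 - 1*(-18)) = (106 + 125)*(-41 - 1*(-18)) = 231*(-41 + 18) = 231*(-23) = -5313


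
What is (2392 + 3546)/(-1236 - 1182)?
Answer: -2969/1209 ≈ -2.4557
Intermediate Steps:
(2392 + 3546)/(-1236 - 1182) = 5938/(-2418) = 5938*(-1/2418) = -2969/1209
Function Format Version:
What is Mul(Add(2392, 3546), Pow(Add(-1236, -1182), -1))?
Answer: Rational(-2969, 1209) ≈ -2.4557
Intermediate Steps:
Mul(Add(2392, 3546), Pow(Add(-1236, -1182), -1)) = Mul(5938, Pow(-2418, -1)) = Mul(5938, Rational(-1, 2418)) = Rational(-2969, 1209)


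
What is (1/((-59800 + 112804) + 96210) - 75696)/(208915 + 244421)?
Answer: -11294902943/67644077904 ≈ -0.16698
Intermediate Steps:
(1/((-59800 + 112804) + 96210) - 75696)/(208915 + 244421) = (1/(53004 + 96210) - 75696)/453336 = (1/149214 - 75696)*(1/453336) = -11294902943/149214*1/453336 = -11294902943/67644077904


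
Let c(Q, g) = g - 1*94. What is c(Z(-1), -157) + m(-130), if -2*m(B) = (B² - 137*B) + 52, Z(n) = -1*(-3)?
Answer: -17632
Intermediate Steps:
Z(n) = 3
m(B) = -26 - B²/2 + 137*B/2 (m(B) = -((B² - 137*B) + 52)/2 = -(52 + B² - 137*B)/2 = -26 - B²/2 + 137*B/2)
c(Q, g) = -94 + g (c(Q, g) = g - 94 = -94 + g)
c(Z(-1), -157) + m(-130) = (-94 - 157) + (-26 - ½*(-130)² + (137/2)*(-130)) = -251 + (-26 - ½*16900 - 8905) = -251 + (-26 - 8450 - 8905) = -251 - 17381 = -17632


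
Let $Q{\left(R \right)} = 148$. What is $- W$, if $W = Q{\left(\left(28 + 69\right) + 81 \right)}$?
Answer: $-148$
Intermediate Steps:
$W = 148$
$- W = \left(-1\right) 148 = -148$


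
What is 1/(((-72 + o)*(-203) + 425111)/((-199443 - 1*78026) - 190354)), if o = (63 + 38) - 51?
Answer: -467823/429577 ≈ -1.0890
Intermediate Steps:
o = 50 (o = 101 - 51 = 50)
1/(((-72 + o)*(-203) + 425111)/((-199443 - 1*78026) - 190354)) = 1/(((-72 + 50)*(-203) + 425111)/((-199443 - 1*78026) - 190354)) = 1/((-22*(-203) + 425111)/((-199443 - 78026) - 190354)) = 1/((4466 + 425111)/(-277469 - 190354)) = 1/(429577/(-467823)) = 1/(429577*(-1/467823)) = 1/(-429577/467823) = -467823/429577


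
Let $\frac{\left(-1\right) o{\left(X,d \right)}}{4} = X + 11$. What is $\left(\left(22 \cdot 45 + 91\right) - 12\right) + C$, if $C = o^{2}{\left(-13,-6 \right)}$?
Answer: $1133$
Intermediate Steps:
$o{\left(X,d \right)} = -44 - 4 X$ ($o{\left(X,d \right)} = - 4 \left(X + 11\right) = - 4 \left(11 + X\right) = -44 - 4 X$)
$C = 64$ ($C = \left(-44 - -52\right)^{2} = \left(-44 + 52\right)^{2} = 8^{2} = 64$)
$\left(\left(22 \cdot 45 + 91\right) - 12\right) + C = \left(\left(22 \cdot 45 + 91\right) - 12\right) + 64 = \left(\left(990 + 91\right) - 12\right) + 64 = \left(1081 - 12\right) + 64 = 1069 + 64 = 1133$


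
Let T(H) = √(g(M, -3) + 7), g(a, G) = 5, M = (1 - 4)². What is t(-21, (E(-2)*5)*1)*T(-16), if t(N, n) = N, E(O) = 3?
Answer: -42*√3 ≈ -72.746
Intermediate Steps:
M = 9 (M = (-3)² = 9)
T(H) = 2*√3 (T(H) = √(5 + 7) = √12 = 2*√3)
t(-21, (E(-2)*5)*1)*T(-16) = -42*√3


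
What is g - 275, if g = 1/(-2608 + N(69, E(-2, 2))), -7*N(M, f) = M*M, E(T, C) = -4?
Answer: -6329682/23017 ≈ -275.00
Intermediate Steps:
N(M, f) = -M²/7 (N(M, f) = -M*M/7 = -M²/7)
g = -7/23017 (g = 1/(-2608 - ⅐*69²) = 1/(-2608 - ⅐*4761) = 1/(-2608 - 4761/7) = 1/(-23017/7) = -7/23017 ≈ -0.00030412)
g - 275 = -7/23017 - 275 = -6329682/23017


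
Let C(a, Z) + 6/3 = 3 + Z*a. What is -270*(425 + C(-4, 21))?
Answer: -92340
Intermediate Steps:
C(a, Z) = 1 + Z*a (C(a, Z) = -2 + (3 + Z*a) = 1 + Z*a)
-270*(425 + C(-4, 21)) = -270*(425 + (1 + 21*(-4))) = -270*(425 + (1 - 84)) = -270*(425 - 83) = -270*342 = -92340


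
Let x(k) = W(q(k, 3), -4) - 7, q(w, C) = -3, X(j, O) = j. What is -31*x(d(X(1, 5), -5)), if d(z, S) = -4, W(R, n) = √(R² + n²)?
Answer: 62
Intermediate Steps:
x(k) = -2 (x(k) = √((-3)² + (-4)²) - 7 = √(9 + 16) - 7 = √25 - 7 = 5 - 7 = -2)
-31*x(d(X(1, 5), -5)) = -31*(-2) = 62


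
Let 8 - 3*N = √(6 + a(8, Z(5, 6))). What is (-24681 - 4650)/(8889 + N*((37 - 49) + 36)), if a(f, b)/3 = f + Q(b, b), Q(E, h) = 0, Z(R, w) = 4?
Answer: -262600443/80154289 - 234648*√30/80154289 ≈ -3.2922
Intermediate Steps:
a(f, b) = 3*f (a(f, b) = 3*(f + 0) = 3*f)
N = 8/3 - √30/3 (N = 8/3 - √(6 + 3*8)/3 = 8/3 - √(6 + 24)/3 = 8/3 - √30/3 ≈ 0.84093)
(-24681 - 4650)/(8889 + N*((37 - 49) + 36)) = (-24681 - 4650)/(8889 + (8/3 - √30/3)*((37 - 49) + 36)) = -29331/(8889 + (8/3 - √30/3)*(-12 + 36)) = -29331/(8889 + (8/3 - √30/3)*24) = -29331/(8889 + (64 - 8*√30)) = -29331/(8953 - 8*√30)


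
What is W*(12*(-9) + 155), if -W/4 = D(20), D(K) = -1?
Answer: 188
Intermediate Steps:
W = 4 (W = -4*(-1) = 4)
W*(12*(-9) + 155) = 4*(12*(-9) + 155) = 4*(-108 + 155) = 4*47 = 188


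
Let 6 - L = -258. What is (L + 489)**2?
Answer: 567009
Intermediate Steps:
L = 264 (L = 6 - 1*(-258) = 6 + 258 = 264)
(L + 489)**2 = (264 + 489)**2 = 753**2 = 567009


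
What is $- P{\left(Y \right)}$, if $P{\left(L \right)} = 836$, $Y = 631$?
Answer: $-836$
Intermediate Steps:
$- P{\left(Y \right)} = \left(-1\right) 836 = -836$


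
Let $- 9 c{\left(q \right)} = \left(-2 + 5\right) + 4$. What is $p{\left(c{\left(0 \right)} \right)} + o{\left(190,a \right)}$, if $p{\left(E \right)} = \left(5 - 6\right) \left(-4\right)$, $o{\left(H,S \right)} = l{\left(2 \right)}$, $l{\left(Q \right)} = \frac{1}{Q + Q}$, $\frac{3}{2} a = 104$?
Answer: $\frac{17}{4} \approx 4.25$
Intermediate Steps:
$a = \frac{208}{3}$ ($a = \frac{2}{3} \cdot 104 = \frac{208}{3} \approx 69.333$)
$l{\left(Q \right)} = \frac{1}{2 Q}$
$o{\left(H,S \right)} = \frac{1}{4}$ ($o{\left(H,S \right)} = \frac{1}{2 \cdot 2} = \frac{1}{2} \cdot \frac{1}{2} = \frac{1}{4}$)
$c{\left(q \right)} = - \frac{7}{9}$ ($c{\left(q \right)} = - \frac{\left(-2 + 5\right) + 4}{9} = - \frac{3 + 4}{9} = \left(- \frac{1}{9}\right) 7 = - \frac{7}{9}$)
$p{\left(E \right)} = 4$ ($p{\left(E \right)} = \left(-1\right) \left(-4\right) = 4$)
$p{\left(c{\left(0 \right)} \right)} + o{\left(190,a \right)} = 4 + \frac{1}{4} = \frac{17}{4}$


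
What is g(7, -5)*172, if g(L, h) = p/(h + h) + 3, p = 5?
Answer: 430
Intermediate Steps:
g(L, h) = 3 + 5/(2*h) (g(L, h) = 5/(h + h) + 3 = 5/(2*h) + 3 = 3 + 5/(2*h))
g(7, -5)*172 = (3 + (5/2)/(-5))*172 = (3 + (5/2)*(-⅕))*172 = (3 - ½)*172 = (5/2)*172 = 430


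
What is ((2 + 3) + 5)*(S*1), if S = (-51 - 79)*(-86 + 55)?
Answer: 40300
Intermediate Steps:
S = 4030 (S = -130*(-31) = 4030)
((2 + 3) + 5)*(S*1) = ((2 + 3) + 5)*(4030*1) = (5 + 5)*4030 = 10*4030 = 40300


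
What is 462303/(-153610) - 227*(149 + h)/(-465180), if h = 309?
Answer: -4977097307/1786407495 ≈ -2.7861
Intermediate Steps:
462303/(-153610) - 227*(149 + h)/(-465180) = 462303/(-153610) - 227*(149 + 309)/(-465180) = 462303*(-1/153610) - 227*458*(-1/465180) = -462303/153610 - 103966*(-1/465180) = -462303/153610 + 51983/232590 = -4977097307/1786407495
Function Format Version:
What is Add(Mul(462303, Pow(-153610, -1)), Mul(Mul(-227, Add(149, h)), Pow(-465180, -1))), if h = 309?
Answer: Rational(-4977097307, 1786407495) ≈ -2.7861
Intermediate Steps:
Add(Mul(462303, Pow(-153610, -1)), Mul(Mul(-227, Add(149, h)), Pow(-465180, -1))) = Add(Mul(462303, Pow(-153610, -1)), Mul(Mul(-227, Add(149, 309)), Pow(-465180, -1))) = Add(Mul(462303, Rational(-1, 153610)), Mul(Mul(-227, 458), Rational(-1, 465180))) = Add(Rational(-462303, 153610), Mul(-103966, Rational(-1, 465180))) = Add(Rational(-462303, 153610), Rational(51983, 232590)) = Rational(-4977097307, 1786407495)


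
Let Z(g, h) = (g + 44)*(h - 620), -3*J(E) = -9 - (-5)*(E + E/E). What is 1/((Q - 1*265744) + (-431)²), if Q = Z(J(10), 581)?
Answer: -1/81101 ≈ -1.2330e-5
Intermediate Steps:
J(E) = 4/3 - 5*E/3 (J(E) = -(-9 - (-5)*(E + E/E))/3 = -(-9 - (-5)*(E + 1))/3 = -(-9 - (-5)*(1 + E))/3 = -(-9 - (-5 - 5*E))/3 = -(-9 + (5 + 5*E))/3 = -(-4 + 5*E)/3 = 4/3 - 5*E/3)
Z(g, h) = (-620 + h)*(44 + g) (Z(g, h) = (44 + g)*(-620 + h) = (-620 + h)*(44 + g))
Q = -1118 (Q = -27280 - 620*(4/3 - 5/3*10) + 44*581 + (4/3 - 5/3*10)*581 = -27280 - 620*(4/3 - 50/3) + 25564 + (4/3 - 50/3)*581 = -27280 - 620*(-46/3) + 25564 - 46/3*581 = -27280 + 28520/3 + 25564 - 26726/3 = -1118)
1/((Q - 1*265744) + (-431)²) = 1/((-1118 - 1*265744) + (-431)²) = 1/((-1118 - 265744) + 185761) = 1/(-266862 + 185761) = 1/(-81101) = -1/81101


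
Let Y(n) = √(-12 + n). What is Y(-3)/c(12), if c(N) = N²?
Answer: I*√15/144 ≈ 0.026896*I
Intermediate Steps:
Y(-3)/c(12) = √(-12 - 3)/(12²) = √(-15)/144 = (I*√15)*(1/144) = I*√15/144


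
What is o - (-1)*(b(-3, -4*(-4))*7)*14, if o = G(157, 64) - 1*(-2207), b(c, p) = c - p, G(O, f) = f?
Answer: 409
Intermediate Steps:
o = 2271 (o = 64 - 1*(-2207) = 64 + 2207 = 2271)
o - (-1)*(b(-3, -4*(-4))*7)*14 = 2271 - (-1)*((-3 - (-4)*(-4))*7)*14 = 2271 - (-1)*((-3 - 1*16)*7)*14 = 2271 - (-1)*((-3 - 16)*7)*14 = 2271 - (-1)*-19*7*14 = 2271 - (-1)*(-133*14) = 2271 - (-1)*(-1862) = 2271 - 1*1862 = 2271 - 1862 = 409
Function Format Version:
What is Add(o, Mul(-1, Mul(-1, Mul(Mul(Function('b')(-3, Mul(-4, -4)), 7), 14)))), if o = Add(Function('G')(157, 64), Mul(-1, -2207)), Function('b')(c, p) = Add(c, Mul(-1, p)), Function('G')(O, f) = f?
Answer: 409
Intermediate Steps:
o = 2271 (o = Add(64, Mul(-1, -2207)) = Add(64, 2207) = 2271)
Add(o, Mul(-1, Mul(-1, Mul(Mul(Function('b')(-3, Mul(-4, -4)), 7), 14)))) = Add(2271, Mul(-1, Mul(-1, Mul(Mul(Add(-3, Mul(-1, Mul(-4, -4))), 7), 14)))) = Add(2271, Mul(-1, Mul(-1, Mul(Mul(Add(-3, Mul(-1, 16)), 7), 14)))) = Add(2271, Mul(-1, Mul(-1, Mul(Mul(Add(-3, -16), 7), 14)))) = Add(2271, Mul(-1, Mul(-1, Mul(Mul(-19, 7), 14)))) = Add(2271, Mul(-1, Mul(-1, Mul(-133, 14)))) = Add(2271, Mul(-1, Mul(-1, -1862))) = Add(2271, Mul(-1, 1862)) = Add(2271, -1862) = 409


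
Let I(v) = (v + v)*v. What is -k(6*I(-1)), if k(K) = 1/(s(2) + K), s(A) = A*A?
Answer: -1/16 ≈ -0.062500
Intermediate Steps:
I(v) = 2*v**2 (I(v) = (2*v)*v = 2*v**2)
s(A) = A**2
k(K) = 1/(4 + K) (k(K) = 1/(2**2 + K) = 1/(4 + K))
-k(6*I(-1)) = -1/(4 + 6*(2*(-1)**2)) = -1/(4 + 6*(2*1)) = -1/(4 + 6*2) = -1/(4 + 12) = -1/16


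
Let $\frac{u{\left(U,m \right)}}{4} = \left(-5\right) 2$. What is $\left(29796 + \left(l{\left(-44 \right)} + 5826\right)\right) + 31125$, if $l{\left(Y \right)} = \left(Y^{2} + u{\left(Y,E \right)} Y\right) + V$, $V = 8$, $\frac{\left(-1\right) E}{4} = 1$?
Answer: $70451$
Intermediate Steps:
$E = -4$ ($E = \left(-4\right) 1 = -4$)
$u{\left(U,m \right)} = -40$ ($u{\left(U,m \right)} = 4 \left(\left(-5\right) 2\right) = 4 \left(-10\right) = -40$)
$l{\left(Y \right)} = 8 + Y^{2} - 40 Y$ ($l{\left(Y \right)} = \left(Y^{2} - 40 Y\right) + 8 = 8 + Y^{2} - 40 Y$)
$\left(29796 + \left(l{\left(-44 \right)} + 5826\right)\right) + 31125 = \left(29796 + \left(\left(8 + \left(-44\right)^{2} - -1760\right) + 5826\right)\right) + 31125 = \left(29796 + \left(\left(8 + 1936 + 1760\right) + 5826\right)\right) + 31125 = \left(29796 + \left(3704 + 5826\right)\right) + 31125 = \left(29796 + 9530\right) + 31125 = 39326 + 31125 = 70451$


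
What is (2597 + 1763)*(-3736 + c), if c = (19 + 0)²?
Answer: -14715000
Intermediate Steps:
c = 361 (c = 19² = 361)
(2597 + 1763)*(-3736 + c) = (2597 + 1763)*(-3736 + 361) = 4360*(-3375) = -14715000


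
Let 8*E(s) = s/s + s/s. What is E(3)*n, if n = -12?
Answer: -3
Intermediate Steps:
E(s) = 1/4 (E(s) = (s/s + s/s)/8 = (1 + 1)/8 = (1/8)*2 = 1/4)
E(3)*n = (1/4)*(-12) = -3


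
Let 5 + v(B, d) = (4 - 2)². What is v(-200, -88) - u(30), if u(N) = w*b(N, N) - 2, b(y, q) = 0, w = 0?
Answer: 1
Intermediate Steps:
v(B, d) = -1 (v(B, d) = -5 + (4 - 2)² = -5 + 2² = -5 + 4 = -1)
u(N) = -2 (u(N) = 0*0 - 2 = 0 - 2 = -2)
v(-200, -88) - u(30) = -1 - 1*(-2) = -1 + 2 = 1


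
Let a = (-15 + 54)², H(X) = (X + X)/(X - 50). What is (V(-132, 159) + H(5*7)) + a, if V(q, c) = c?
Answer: 5026/3 ≈ 1675.3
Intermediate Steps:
H(X) = 2*X/(-50 + X) (H(X) = (2*X)/(-50 + X) = 2*X/(-50 + X))
a = 1521 (a = 39² = 1521)
(V(-132, 159) + H(5*7)) + a = (159 + 2*(5*7)/(-50 + 5*7)) + 1521 = (159 + 2*35/(-50 + 35)) + 1521 = (159 + 2*35/(-15)) + 1521 = (159 + 2*35*(-1/15)) + 1521 = (159 - 14/3) + 1521 = 463/3 + 1521 = 5026/3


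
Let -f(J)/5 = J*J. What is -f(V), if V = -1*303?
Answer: 459045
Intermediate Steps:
V = -303
f(J) = -5*J² (f(J) = -5*J*J = -5*J²)
-f(V) = -(-5)*(-303)² = -(-5)*91809 = -1*(-459045) = 459045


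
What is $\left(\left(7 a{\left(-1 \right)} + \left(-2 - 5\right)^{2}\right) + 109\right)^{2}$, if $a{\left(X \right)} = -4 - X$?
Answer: $18769$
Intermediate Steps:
$\left(\left(7 a{\left(-1 \right)} + \left(-2 - 5\right)^{2}\right) + 109\right)^{2} = \left(\left(7 \left(-4 - -1\right) + \left(-2 - 5\right)^{2}\right) + 109\right)^{2} = \left(\left(7 \left(-4 + 1\right) + \left(-7\right)^{2}\right) + 109\right)^{2} = \left(\left(7 \left(-3\right) + 49\right) + 109\right)^{2} = \left(\left(-21 + 49\right) + 109\right)^{2} = \left(28 + 109\right)^{2} = 137^{2} = 18769$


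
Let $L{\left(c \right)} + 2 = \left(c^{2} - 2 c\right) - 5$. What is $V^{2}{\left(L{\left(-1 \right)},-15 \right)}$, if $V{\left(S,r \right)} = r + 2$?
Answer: $169$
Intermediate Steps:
$L{\left(c \right)} = -7 + c^{2} - 2 c$ ($L{\left(c \right)} = -2 - \left(5 - c^{2} + 2 c\right) = -7 + c^{2} - 2 c$)
$V{\left(S,r \right)} = 2 + r$
$V^{2}{\left(L{\left(-1 \right)},-15 \right)} = \left(2 - 15\right)^{2} = \left(-13\right)^{2} = 169$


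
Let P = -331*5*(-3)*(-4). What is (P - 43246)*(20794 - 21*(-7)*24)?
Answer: -1534864132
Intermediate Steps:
P = -19860 (P = -(-4965)*(-4) = -331*60 = -19860)
(P - 43246)*(20794 - 21*(-7)*24) = (-19860 - 43246)*(20794 - 21*(-7)*24) = -63106*(20794 + 147*24) = -63106*(20794 + 3528) = -63106*24322 = -1534864132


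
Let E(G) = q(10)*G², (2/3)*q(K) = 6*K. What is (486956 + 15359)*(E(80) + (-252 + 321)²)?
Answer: 291724961715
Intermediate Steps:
q(K) = 9*K (q(K) = 3*(6*K)/2 = 9*K)
E(G) = 90*G² (E(G) = (9*10)*G² = 90*G²)
(486956 + 15359)*(E(80) + (-252 + 321)²) = (486956 + 15359)*(90*80² + (-252 + 321)²) = 502315*(90*6400 + 69²) = 502315*(576000 + 4761) = 502315*580761 = 291724961715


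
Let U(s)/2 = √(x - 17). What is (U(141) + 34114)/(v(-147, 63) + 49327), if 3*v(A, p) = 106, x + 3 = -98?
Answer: 102342/148087 + 6*I*√118/148087 ≈ 0.69109 + 0.00044012*I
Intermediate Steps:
x = -101 (x = -3 - 98 = -101)
v(A, p) = 106/3 (v(A, p) = (⅓)*106 = 106/3)
U(s) = 2*I*√118 (U(s) = 2*√(-101 - 17) = 2*√(-118) = 2*(I*√118) = 2*I*√118)
(U(141) + 34114)/(v(-147, 63) + 49327) = (2*I*√118 + 34114)/(106/3 + 49327) = (34114 + 2*I*√118)/(148087/3) = (34114 + 2*I*√118)*(3/148087) = 102342/148087 + 6*I*√118/148087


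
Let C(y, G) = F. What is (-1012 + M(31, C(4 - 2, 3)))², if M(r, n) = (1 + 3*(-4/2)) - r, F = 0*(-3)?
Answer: 1098304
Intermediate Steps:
F = 0
C(y, G) = 0
M(r, n) = -5 - r (M(r, n) = (1 + 3*(-4*½)) - r = (1 + 3*(-2)) - r = (1 - 6) - r = -5 - r)
(-1012 + M(31, C(4 - 2, 3)))² = (-1012 + (-5 - 1*31))² = (-1012 + (-5 - 31))² = (-1012 - 36)² = (-1048)² = 1098304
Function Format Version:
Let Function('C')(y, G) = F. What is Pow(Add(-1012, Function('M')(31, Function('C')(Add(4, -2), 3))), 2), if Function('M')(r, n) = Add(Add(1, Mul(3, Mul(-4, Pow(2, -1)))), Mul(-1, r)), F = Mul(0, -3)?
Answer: 1098304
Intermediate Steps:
F = 0
Function('C')(y, G) = 0
Function('M')(r, n) = Add(-5, Mul(-1, r)) (Function('M')(r, n) = Add(Add(1, Mul(3, Mul(-4, Rational(1, 2)))), Mul(-1, r)) = Add(Add(1, Mul(3, -2)), Mul(-1, r)) = Add(Add(1, -6), Mul(-1, r)) = Add(-5, Mul(-1, r)))
Pow(Add(-1012, Function('M')(31, Function('C')(Add(4, -2), 3))), 2) = Pow(Add(-1012, Add(-5, Mul(-1, 31))), 2) = Pow(Add(-1012, Add(-5, -31)), 2) = Pow(Add(-1012, -36), 2) = Pow(-1048, 2) = 1098304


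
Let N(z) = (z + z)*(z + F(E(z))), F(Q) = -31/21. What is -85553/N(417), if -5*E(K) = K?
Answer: -598871/2425828 ≈ -0.24687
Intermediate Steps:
E(K) = -K/5
F(Q) = -31/21 (F(Q) = -31*1/21 = -31/21)
N(z) = 2*z*(-31/21 + z) (N(z) = (z + z)*(z - 31/21) = (2*z)*(-31/21 + z) = 2*z*(-31/21 + z))
-85553/N(417) = -85553*7/(278*(-31 + 21*417)) = -85553*7/(278*(-31 + 8757)) = -85553/((2/21)*417*8726) = -85553/2425828/7 = -85553*7/2425828 = -598871/2425828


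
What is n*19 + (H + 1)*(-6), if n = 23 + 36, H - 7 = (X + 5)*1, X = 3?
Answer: 1025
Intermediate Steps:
H = 15 (H = 7 + (3 + 5)*1 = 7 + 8*1 = 7 + 8 = 15)
n = 59
n*19 + (H + 1)*(-6) = 59*19 + (15 + 1)*(-6) = 1121 + 16*(-6) = 1121 - 96 = 1025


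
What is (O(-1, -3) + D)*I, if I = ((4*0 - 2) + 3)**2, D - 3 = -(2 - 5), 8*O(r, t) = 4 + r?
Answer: 51/8 ≈ 6.3750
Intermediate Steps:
O(r, t) = 1/2 + r/8 (O(r, t) = (4 + r)/8 = 1/2 + r/8)
D = 6 (D = 3 - (2 - 5) = 3 - 1*(-3) = 3 + 3 = 6)
I = 1 (I = ((0 - 2) + 3)**2 = (-2 + 3)**2 = 1**2 = 1)
(O(-1, -3) + D)*I = ((1/2 + (1/8)*(-1)) + 6)*1 = ((1/2 - 1/8) + 6)*1 = (3/8 + 6)*1 = (51/8)*1 = 51/8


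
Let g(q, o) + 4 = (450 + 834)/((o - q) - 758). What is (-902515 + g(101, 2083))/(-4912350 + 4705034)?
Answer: 92056831/21146232 ≈ 4.3533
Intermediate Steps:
g(q, o) = -4 + 1284/(-758 + o - q) (g(q, o) = -4 + (450 + 834)/((o - q) - 758) = -4 + 1284/(-758 + o - q))
(-902515 + g(101, 2083))/(-4912350 + 4705034) = (-902515 + 4*(-1079 + 2083 - 1*101)/(758 + 101 - 1*2083))/(-4912350 + 4705034) = (-902515 + 4*(-1079 + 2083 - 101)/(758 + 101 - 2083))/(-207316) = (-902515 + 4*903/(-1224))*(-1/207316) = (-902515 + 4*(-1/1224)*903)*(-1/207316) = (-902515 - 301/102)*(-1/207316) = -92056831/102*(-1/207316) = 92056831/21146232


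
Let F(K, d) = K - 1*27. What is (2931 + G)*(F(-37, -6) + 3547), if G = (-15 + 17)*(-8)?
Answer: 10152945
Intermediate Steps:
F(K, d) = -27 + K (F(K, d) = K - 27 = -27 + K)
G = -16 (G = 2*(-8) = -16)
(2931 + G)*(F(-37, -6) + 3547) = (2931 - 16)*((-27 - 37) + 3547) = 2915*(-64 + 3547) = 2915*3483 = 10152945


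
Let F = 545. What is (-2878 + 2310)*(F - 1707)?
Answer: 660016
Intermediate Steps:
(-2878 + 2310)*(F - 1707) = (-2878 + 2310)*(545 - 1707) = -568*(-1162) = 660016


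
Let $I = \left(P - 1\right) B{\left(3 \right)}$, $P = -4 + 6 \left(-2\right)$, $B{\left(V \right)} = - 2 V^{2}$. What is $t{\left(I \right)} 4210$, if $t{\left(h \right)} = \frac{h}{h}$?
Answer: $4210$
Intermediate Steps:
$P = -16$ ($P = -4 - 12 = -16$)
$I = 306$ ($I = \left(-16 - 1\right) \left(- 2 \cdot 3^{2}\right) = - 17 \left(\left(-2\right) 9\right) = \left(-17\right) \left(-18\right) = 306$)
$t{\left(h \right)} = 1$
$t{\left(I \right)} 4210 = 1 \cdot 4210 = 4210$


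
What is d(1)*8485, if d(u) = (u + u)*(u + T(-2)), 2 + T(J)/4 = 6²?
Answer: 2324890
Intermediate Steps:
T(J) = 136 (T(J) = -8 + 4*6² = -8 + 4*36 = -8 + 144 = 136)
d(u) = 2*u*(136 + u) (d(u) = (u + u)*(u + 136) = (2*u)*(136 + u) = 2*u*(136 + u))
d(1)*8485 = (2*1*(136 + 1))*8485 = (2*1*137)*8485 = 274*8485 = 2324890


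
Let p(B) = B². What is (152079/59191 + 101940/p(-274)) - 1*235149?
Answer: -261235801137585/1110955879 ≈ -2.3515e+5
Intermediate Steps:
(152079/59191 + 101940/p(-274)) - 1*235149 = (152079/59191 + 101940/((-274)²)) - 1*235149 = (152079*(1/59191) + 101940/75076) - 235149 = (152079/59191 + 101940*(1/75076)) - 235149 = (152079/59191 + 25485/18769) - 235149 = 4362853386/1110955879 - 235149 = -261235801137585/1110955879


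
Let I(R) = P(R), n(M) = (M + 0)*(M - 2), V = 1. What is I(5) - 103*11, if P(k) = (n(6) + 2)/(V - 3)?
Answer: -1146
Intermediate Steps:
n(M) = M*(-2 + M)
P(k) = -13 (P(k) = (6*(-2 + 6) + 2)/(1 - 3) = (6*4 + 2)/(-2) = (24 + 2)*(-½) = 26*(-½) = -13)
I(R) = -13
I(5) - 103*11 = -13 - 103*11 = -13 - 1133 = -1146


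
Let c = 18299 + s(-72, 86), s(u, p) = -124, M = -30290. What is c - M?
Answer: 48465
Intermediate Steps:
c = 18175 (c = 18299 - 124 = 18175)
c - M = 18175 - 1*(-30290) = 18175 + 30290 = 48465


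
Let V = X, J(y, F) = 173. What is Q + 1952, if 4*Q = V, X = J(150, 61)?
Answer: 7981/4 ≈ 1995.3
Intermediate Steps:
X = 173
V = 173
Q = 173/4 (Q = (¼)*173 = 173/4 ≈ 43.250)
Q + 1952 = 173/4 + 1952 = 7981/4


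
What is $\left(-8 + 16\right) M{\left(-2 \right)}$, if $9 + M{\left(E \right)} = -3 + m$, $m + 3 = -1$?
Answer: $-128$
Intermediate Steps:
$m = -4$ ($m = -3 - 1 = -4$)
$M{\left(E \right)} = -16$ ($M{\left(E \right)} = -9 - 7 = -16$)
$\left(-8 + 16\right) M{\left(-2 \right)} = \left(-8 + 16\right) \left(-16\right) = 8 \left(-16\right) = -128$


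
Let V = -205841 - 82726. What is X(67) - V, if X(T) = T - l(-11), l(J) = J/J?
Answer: 288633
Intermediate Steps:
l(J) = 1
X(T) = -1 + T (X(T) = T - 1*1 = T - 1 = -1 + T)
V = -288567
X(67) - V = (-1 + 67) - 1*(-288567) = 66 + 288567 = 288633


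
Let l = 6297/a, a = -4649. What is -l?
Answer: 6297/4649 ≈ 1.3545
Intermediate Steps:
l = -6297/4649 (l = 6297/(-4649) = 6297*(-1/4649) = -6297/4649 ≈ -1.3545)
-l = -1*(-6297/4649) = 6297/4649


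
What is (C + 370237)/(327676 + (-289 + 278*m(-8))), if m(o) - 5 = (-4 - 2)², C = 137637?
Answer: 507874/338785 ≈ 1.4991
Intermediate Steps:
m(o) = 41 (m(o) = 5 + (-4 - 2)² = 5 + (-6)² = 5 + 36 = 41)
(C + 370237)/(327676 + (-289 + 278*m(-8))) = (137637 + 370237)/(327676 + (-289 + 278*41)) = 507874/(327676 + (-289 + 11398)) = 507874/(327676 + 11109) = 507874/338785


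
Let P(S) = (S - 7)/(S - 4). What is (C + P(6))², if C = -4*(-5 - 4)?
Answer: 5041/4 ≈ 1260.3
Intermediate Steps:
C = 36 (C = -4*(-9) = 36)
P(S) = (-7 + S)/(-4 + S)
(C + P(6))² = (36 + (-7 + 6)/(-4 + 6))² = (36 - 1/2)² = (36 + (½)*(-1))² = (36 - ½)² = (71/2)² = 5041/4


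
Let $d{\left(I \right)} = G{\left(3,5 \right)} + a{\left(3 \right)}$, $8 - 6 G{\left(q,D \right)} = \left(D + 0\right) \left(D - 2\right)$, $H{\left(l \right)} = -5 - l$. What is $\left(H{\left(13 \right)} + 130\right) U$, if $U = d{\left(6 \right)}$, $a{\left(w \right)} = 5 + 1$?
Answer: $\frac{1624}{3} \approx 541.33$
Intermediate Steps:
$a{\left(w \right)} = 6$
$G{\left(q,D \right)} = \frac{4}{3} - \frac{D \left(-2 + D\right)}{6}$ ($G{\left(q,D \right)} = \frac{4}{3} - \frac{\left(D + 0\right) \left(D - 2\right)}{6} = \frac{4}{3} - \frac{D \left(-2 + D\right)}{6}$)
$d{\left(I \right)} = \frac{29}{6}$ ($d{\left(I \right)} = \left(\frac{4}{3} - \frac{5^{2}}{6} + \frac{1}{3} \cdot 5\right) + 6 = \left(\frac{4}{3} - \frac{25}{6} + \frac{5}{3}\right) + 6 = - \frac{7}{6} + 6 = \frac{29}{6}$)
$U = \frac{29}{6} \approx 4.8333$
$\left(H{\left(13 \right)} + 130\right) U = \left(\left(-5 - 13\right) + 130\right) \frac{29}{6} = \left(-18 + 130\right) \frac{29}{6} = 112 \cdot \frac{29}{6} = \frac{1624}{3}$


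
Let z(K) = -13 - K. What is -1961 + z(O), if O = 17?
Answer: -1991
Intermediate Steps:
-1961 + z(O) = -1961 + (-13 - 1*17) = -1961 + (-13 - 17) = -1961 - 30 = -1991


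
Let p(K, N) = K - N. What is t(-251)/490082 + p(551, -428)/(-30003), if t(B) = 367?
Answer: -468779177/14703930246 ≈ -0.031881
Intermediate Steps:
t(-251)/490082 + p(551, -428)/(-30003) = 367/490082 + (551 - 1*(-428))/(-30003) = 367*(1/490082) + (551 + 428)*(-1/30003) = 367/490082 + 979*(-1/30003) = 367/490082 - 979/30003 = -468779177/14703930246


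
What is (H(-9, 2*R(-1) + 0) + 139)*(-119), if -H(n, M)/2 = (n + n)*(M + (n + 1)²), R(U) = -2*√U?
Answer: -290717 + 17136*I ≈ -2.9072e+5 + 17136.0*I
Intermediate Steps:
H(n, M) = -4*n*(M + (1 + n)²) (H(n, M) = -2*(n + n)*(M + (n + 1)²) = -2*2*n*(M + (1 + n)²) = -4*n*(M + (1 + n)²))
(H(-9, 2*R(-1) + 0) + 139)*(-119) = (-4*(-9)*((2*(-2*I) + 0) + (1 - 9)²) + 139)*(-119) = (-4*(-9)*((2*(-2*I) + 0) + (-8)²) + 139)*(-119) = (-4*(-9)*((-4*I + 0) + 64) + 139)*(-119) = (-4*(-9)*(-4*I + 64) + 139)*(-119) = (-4*(-9)*(64 - 4*I) + 139)*(-119) = ((2304 - 144*I) + 139)*(-119) = (2443 - 144*I)*(-119) = -290717 + 17136*I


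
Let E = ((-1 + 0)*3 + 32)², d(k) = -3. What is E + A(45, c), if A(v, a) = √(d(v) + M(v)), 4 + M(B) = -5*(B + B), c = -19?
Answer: 841 + I*√457 ≈ 841.0 + 21.378*I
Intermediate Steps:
M(B) = -4 - 10*B (M(B) = -4 - 5*(B + B) = -4 - 10*B)
A(v, a) = √(-7 - 10*v) (A(v, a) = √(-3 + (-4 - 10*v)) = √(-7 - 10*v))
E = 841 (E = (-1*3 + 32)² = (-3 + 32)² = 29² = 841)
E + A(45, c) = 841 + √(-7 - 10*45) = 841 + √(-7 - 450) = 841 + √(-457) = 841 + I*√457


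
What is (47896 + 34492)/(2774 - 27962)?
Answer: -20597/6297 ≈ -3.2709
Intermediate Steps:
(47896 + 34492)/(2774 - 27962) = 82388/(-25188) = 82388*(-1/25188) = -20597/6297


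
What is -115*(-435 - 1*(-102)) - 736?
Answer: 37559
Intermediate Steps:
-115*(-435 - 1*(-102)) - 736 = -115*(-435 + 102) - 736 = -115*(-333) - 736 = 38295 - 736 = 37559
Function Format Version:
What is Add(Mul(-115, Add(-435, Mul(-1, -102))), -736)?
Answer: 37559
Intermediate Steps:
Add(Mul(-115, Add(-435, Mul(-1, -102))), -736) = Add(Mul(-115, Add(-435, 102)), -736) = Add(Mul(-115, -333), -736) = Add(38295, -736) = 37559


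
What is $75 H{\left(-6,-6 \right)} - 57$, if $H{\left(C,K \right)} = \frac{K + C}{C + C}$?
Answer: $18$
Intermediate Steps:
$H{\left(C,K \right)} = \frac{C + K}{2 C}$
$75 H{\left(-6,-6 \right)} - 57 = 75 \frac{-6 - 6}{2 \left(-6\right)} - 57 = 75 \cdot \frac{1}{2} \left(- \frac{1}{6}\right) \left(-12\right) - 57 = 75 \cdot 1 - 57 = 75 - 57 = 18$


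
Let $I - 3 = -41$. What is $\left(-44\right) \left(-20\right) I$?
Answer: $-33440$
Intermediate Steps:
$I = -38$ ($I = 3 - 41 = -38$)
$\left(-44\right) \left(-20\right) I = \left(-44\right) \left(-20\right) \left(-38\right) = 880 \left(-38\right) = -33440$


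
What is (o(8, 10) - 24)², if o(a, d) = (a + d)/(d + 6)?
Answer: 33489/64 ≈ 523.27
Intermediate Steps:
o(a, d) = (a + d)/(6 + d)
(o(8, 10) - 24)² = ((8 + 10)/(6 + 10) - 24)² = (18/16 - 24)² = ((1/16)*18 - 24)² = (9/8 - 24)² = (-183/8)² = 33489/64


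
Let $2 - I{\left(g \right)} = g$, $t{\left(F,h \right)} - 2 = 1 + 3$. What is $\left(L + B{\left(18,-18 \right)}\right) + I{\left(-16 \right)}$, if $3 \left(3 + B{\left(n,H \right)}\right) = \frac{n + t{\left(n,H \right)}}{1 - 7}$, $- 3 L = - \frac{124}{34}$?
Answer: $\frac{253}{17} \approx 14.882$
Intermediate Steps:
$t{\left(F,h \right)} = 6$ ($t{\left(F,h \right)} = 2 + \left(1 + 3\right) = 2 + 4 = 6$)
$L = \frac{62}{51}$ ($L = - \frac{\left(-124\right) \frac{1}{34}}{3} = \left(- \frac{1}{3}\right) \left(- \frac{62}{17}\right) = \frac{62}{51} \approx 1.2157$)
$I{\left(g \right)} = 2 - g$
$B{\left(n,H \right)} = - \frac{10}{3} - \frac{n}{18}$ ($B{\left(n,H \right)} = -3 + \frac{\left(n + 6\right) \frac{1}{1 - 7}}{3} = -3 + \frac{\left(6 + n\right) \frac{1}{-6}}{3} = -3 + \frac{\left(6 + n\right) \left(- \frac{1}{6}\right)}{3} = -3 + \frac{-1 - \frac{n}{6}}{3} = -3 - \left(\frac{1}{3} + \frac{n}{18}\right) = - \frac{10}{3} - \frac{n}{18}$)
$\left(L + B{\left(18,-18 \right)}\right) + I{\left(-16 \right)} = \left(\frac{62}{51} - \frac{13}{3}\right) + \left(2 - -16\right) = \left(\frac{62}{51} - \frac{13}{3}\right) + \left(2 + 16\right) = \left(\frac{62}{51} - \frac{13}{3}\right) + 18 = - \frac{53}{17} + 18 = \frac{253}{17}$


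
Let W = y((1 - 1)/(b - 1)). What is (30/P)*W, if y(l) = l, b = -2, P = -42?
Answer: 0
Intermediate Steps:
W = 0 (W = (1 - 1)/(-2 - 1) = 0/(-3) = 0*(-⅓) = 0)
(30/P)*W = (30/(-42))*0 = -1/42*30*0 = -5/7*0 = 0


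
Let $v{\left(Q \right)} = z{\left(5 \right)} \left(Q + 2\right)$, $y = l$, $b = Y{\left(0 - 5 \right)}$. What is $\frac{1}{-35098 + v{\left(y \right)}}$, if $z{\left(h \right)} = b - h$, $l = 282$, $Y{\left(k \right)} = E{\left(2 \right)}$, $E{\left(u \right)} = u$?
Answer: $- \frac{1}{35950} \approx -2.7816 \cdot 10^{-5}$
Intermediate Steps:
$Y{\left(k \right)} = 2$
$b = 2$
$z{\left(h \right)} = 2 - h$
$y = 282$
$v{\left(Q \right)} = -6 - 3 Q$ ($v{\left(Q \right)} = \left(2 - 5\right) \left(Q + 2\right) = \left(2 - 5\right) \left(2 + Q\right) = - 3 \left(2 + Q\right) = -6 - 3 Q$)
$\frac{1}{-35098 + v{\left(y \right)}} = \frac{1}{-35098 - 852} = \frac{1}{-35950} = - \frac{1}{35950}$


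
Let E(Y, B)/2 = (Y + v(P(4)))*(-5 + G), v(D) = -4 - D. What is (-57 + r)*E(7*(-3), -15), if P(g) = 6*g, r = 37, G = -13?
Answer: -35280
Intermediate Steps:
E(Y, B) = 1008 - 36*Y (E(Y, B) = 2*((Y + (-4 - 6*4))*(-5 - 13)) = 2*((Y + (-4 - 1*24))*(-18)) = 2*((Y + (-4 - 24))*(-18)) = 2*((Y - 28)*(-18)) = 2*((-28 + Y)*(-18)) = 2*(504 - 18*Y) = 1008 - 36*Y)
(-57 + r)*E(7*(-3), -15) = (-57 + 37)*(1008 - 252*(-3)) = -20*(1008 - 36*(-21)) = -20*(1008 + 756) = -20*1764 = -35280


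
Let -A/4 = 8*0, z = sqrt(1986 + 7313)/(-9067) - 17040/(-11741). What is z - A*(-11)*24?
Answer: 17040/11741 - sqrt(9299)/9067 ≈ 1.4407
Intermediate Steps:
z = 17040/11741 - sqrt(9299)/9067 (z = sqrt(9299)*(-1/9067) - 17040*(-1/11741) = -sqrt(9299)/9067 + 17040/11741 = 17040/11741 - sqrt(9299)/9067 ≈ 1.4407)
A = 0 (A = -32*0 = -4*0 = 0)
z - A*(-11)*24 = (17040/11741 - sqrt(9299)/9067) - 0*(-11)*24 = (17040/11741 - sqrt(9299)/9067) - 0*24 = (17040/11741 - sqrt(9299)/9067) - 1*0 = (17040/11741 - sqrt(9299)/9067) + 0 = 17040/11741 - sqrt(9299)/9067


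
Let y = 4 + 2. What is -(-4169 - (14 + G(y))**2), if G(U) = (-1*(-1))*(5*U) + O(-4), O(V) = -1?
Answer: 6018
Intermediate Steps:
y = 6
G(U) = -1 + 5*U (G(U) = (-1*(-1))*(5*U) - 1 = 1*(5*U) - 1 = 5*U - 1 = -1 + 5*U)
-(-4169 - (14 + G(y))**2) = -(-4169 - (14 + (-1 + 5*6))**2) = -(-4169 - (14 + (-1 + 30))**2) = -(-4169 - (14 + 29)**2) = -(-4169 - 1*43**2) = -(-4169 - 1*1849) = -(-4169 - 1849) = -1*(-6018) = 6018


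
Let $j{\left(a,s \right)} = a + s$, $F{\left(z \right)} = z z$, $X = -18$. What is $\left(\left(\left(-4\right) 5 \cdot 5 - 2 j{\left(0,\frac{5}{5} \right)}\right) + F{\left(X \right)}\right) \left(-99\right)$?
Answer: $-21978$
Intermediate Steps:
$F{\left(z \right)} = z^{2}$
$\left(\left(\left(-4\right) 5 \cdot 5 - 2 j{\left(0,\frac{5}{5} \right)}\right) + F{\left(X \right)}\right) \left(-99\right) = \left(\left(\left(-4\right) 5 \cdot 5 - 2 \left(0 + \frac{5}{5}\right)\right) + \left(-18\right)^{2}\right) \left(-99\right) = \left(\left(\left(-20\right) 5 - 2 \left(0 + 5 \cdot \frac{1}{5}\right)\right) + 324\right) \left(-99\right) = \left(\left(-100 - 2 \left(0 + 1\right)\right) + 324\right) \left(-99\right) = \left(\left(-100 - 2\right) + 324\right) \left(-99\right) = \left(-102 + 324\right) \left(-99\right) = 222 \left(-99\right) = -21978$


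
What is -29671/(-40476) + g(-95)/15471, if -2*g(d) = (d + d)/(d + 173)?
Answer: 5968161403/8140654548 ≈ 0.73313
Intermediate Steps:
g(d) = -d/(173 + d) (g(d) = -(d + d)/(2*(d + 173)) = -2*d/(2*(173 + d)) = -d/(173 + d))
-29671/(-40476) + g(-95)/15471 = -29671/(-40476) - 1*(-95)/(173 - 95)/15471 = -29671*(-1/40476) - 1*(-95)/78*(1/15471) = 29671/40476 - 1*(-95)*1/78*(1/15471) = 29671/40476 + (95/78)*(1/15471) = 29671/40476 + 95/1206738 = 5968161403/8140654548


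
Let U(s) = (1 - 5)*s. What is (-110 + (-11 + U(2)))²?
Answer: 16641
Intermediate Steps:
U(s) = -4*s
(-110 + (-11 + U(2)))² = (-110 + (-11 - 4*2))² = (-110 + (-11 - 8))² = (-110 - 19)² = (-129)² = 16641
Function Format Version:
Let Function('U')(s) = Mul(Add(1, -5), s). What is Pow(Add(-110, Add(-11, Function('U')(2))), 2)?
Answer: 16641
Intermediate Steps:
Function('U')(s) = Mul(-4, s)
Pow(Add(-110, Add(-11, Function('U')(2))), 2) = Pow(Add(-110, Add(-11, Mul(-4, 2))), 2) = Pow(Add(-110, Add(-11, -8)), 2) = Pow(Add(-110, -19), 2) = Pow(-129, 2) = 16641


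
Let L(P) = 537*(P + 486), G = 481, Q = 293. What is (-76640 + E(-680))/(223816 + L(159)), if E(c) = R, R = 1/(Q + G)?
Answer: -59319359/441320094 ≈ -0.13441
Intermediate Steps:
R = 1/774 (R = 1/(293 + 481) = 1/774 ≈ 0.0012920)
L(P) = 260982 + 537*P (L(P) = 537*(486 + P) = 260982 + 537*P)
E(c) = 1/774
(-76640 + E(-680))/(223816 + L(159)) = (-76640 + 1/774)/(223816 + (260982 + 537*159)) = -59319359/(774*(223816 + (260982 + 85383))) = -59319359/(774*(223816 + 346365)) = -59319359/774/570181 = -59319359/774*1/570181 = -59319359/441320094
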